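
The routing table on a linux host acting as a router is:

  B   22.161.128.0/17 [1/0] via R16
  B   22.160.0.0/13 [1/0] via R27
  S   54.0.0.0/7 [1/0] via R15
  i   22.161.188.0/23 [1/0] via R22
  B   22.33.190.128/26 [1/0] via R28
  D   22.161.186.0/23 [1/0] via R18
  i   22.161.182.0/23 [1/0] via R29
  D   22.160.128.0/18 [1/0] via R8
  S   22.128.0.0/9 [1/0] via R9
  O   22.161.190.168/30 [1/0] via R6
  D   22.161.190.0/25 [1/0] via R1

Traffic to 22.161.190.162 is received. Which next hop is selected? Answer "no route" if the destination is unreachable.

Routes whose prefix contains 22.161.190.162:
  22.128.0.0/9 (22.128.0.0 - 22.255.255.255) -> R9
  22.160.0.0/13 (22.160.0.0 - 22.167.255.255) -> R27
  22.161.128.0/17 (22.161.128.0 - 22.161.255.255) -> R16
More-specific entries that do NOT match:
  22.161.190.168/30 (22.161.190.168 - 22.161.190.171) does not contain 22.161.190.162
  22.33.190.128/26 (22.33.190.128 - 22.33.190.191) does not contain 22.161.190.162
  22.161.190.0/25 (22.161.190.0 - 22.161.190.127) does not contain 22.161.190.162
  22.161.188.0/23 (22.161.188.0 - 22.161.189.255) does not contain 22.161.190.162
  22.161.186.0/23 (22.161.186.0 - 22.161.187.255) does not contain 22.161.190.162
  22.161.182.0/23 (22.161.182.0 - 22.161.183.255) does not contain 22.161.190.162
  22.160.128.0/18 (22.160.128.0 - 22.160.191.255) does not contain 22.161.190.162
Longest matching prefix is /17 -> next hop R16.

R16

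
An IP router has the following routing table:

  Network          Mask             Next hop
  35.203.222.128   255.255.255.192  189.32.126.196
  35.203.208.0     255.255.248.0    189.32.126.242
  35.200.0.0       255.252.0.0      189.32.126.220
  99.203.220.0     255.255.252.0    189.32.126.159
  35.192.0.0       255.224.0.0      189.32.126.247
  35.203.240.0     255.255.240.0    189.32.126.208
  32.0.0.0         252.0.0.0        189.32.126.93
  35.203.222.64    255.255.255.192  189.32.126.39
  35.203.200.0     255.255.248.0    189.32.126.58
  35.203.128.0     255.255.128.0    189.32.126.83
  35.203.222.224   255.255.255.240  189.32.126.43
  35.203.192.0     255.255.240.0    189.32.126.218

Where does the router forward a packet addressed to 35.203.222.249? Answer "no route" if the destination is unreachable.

Routes whose prefix contains 35.203.222.249:
  32.0.0.0/6 (32.0.0.0 - 35.255.255.255) -> 189.32.126.93
  35.192.0.0/11 (35.192.0.0 - 35.223.255.255) -> 189.32.126.247
  35.200.0.0/14 (35.200.0.0 - 35.203.255.255) -> 189.32.126.220
  35.203.128.0/17 (35.203.128.0 - 35.203.255.255) -> 189.32.126.83
More-specific entries that do NOT match:
  35.203.222.224/28 (35.203.222.224 - 35.203.222.239) does not contain 35.203.222.249
  35.203.222.128/26 (35.203.222.128 - 35.203.222.191) does not contain 35.203.222.249
  35.203.222.64/26 (35.203.222.64 - 35.203.222.127) does not contain 35.203.222.249
  99.203.220.0/22 (99.203.220.0 - 99.203.223.255) does not contain 35.203.222.249
  35.203.208.0/21 (35.203.208.0 - 35.203.215.255) does not contain 35.203.222.249
  35.203.200.0/21 (35.203.200.0 - 35.203.207.255) does not contain 35.203.222.249
  35.203.240.0/20 (35.203.240.0 - 35.203.255.255) does not contain 35.203.222.249
  35.203.192.0/20 (35.203.192.0 - 35.203.207.255) does not contain 35.203.222.249
Longest matching prefix is /17 -> next hop 189.32.126.83.

189.32.126.83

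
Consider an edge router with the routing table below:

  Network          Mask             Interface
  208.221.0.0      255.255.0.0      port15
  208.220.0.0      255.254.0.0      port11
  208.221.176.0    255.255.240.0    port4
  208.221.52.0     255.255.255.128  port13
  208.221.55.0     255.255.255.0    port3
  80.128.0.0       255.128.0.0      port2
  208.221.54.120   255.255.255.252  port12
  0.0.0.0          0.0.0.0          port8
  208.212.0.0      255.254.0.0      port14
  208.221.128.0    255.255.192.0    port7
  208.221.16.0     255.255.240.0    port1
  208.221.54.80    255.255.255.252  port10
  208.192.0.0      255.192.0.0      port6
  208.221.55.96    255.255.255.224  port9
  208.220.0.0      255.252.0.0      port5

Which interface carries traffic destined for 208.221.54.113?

Routes whose prefix contains 208.221.54.113:
  0.0.0.0/0 (default, matches everything) -> port8
  208.192.0.0/10 (208.192.0.0 - 208.255.255.255) -> port6
  208.220.0.0/14 (208.220.0.0 - 208.223.255.255) -> port5
  208.220.0.0/15 (208.220.0.0 - 208.221.255.255) -> port11
  208.221.0.0/16 (208.221.0.0 - 208.221.255.255) -> port15
More-specific entries that do NOT match:
  208.221.54.120/30 (208.221.54.120 - 208.221.54.123) does not contain 208.221.54.113
  208.221.54.80/30 (208.221.54.80 - 208.221.54.83) does not contain 208.221.54.113
  208.221.55.96/27 (208.221.55.96 - 208.221.55.127) does not contain 208.221.54.113
  208.221.52.0/25 (208.221.52.0 - 208.221.52.127) does not contain 208.221.54.113
  208.221.55.0/24 (208.221.55.0 - 208.221.55.255) does not contain 208.221.54.113
  208.221.176.0/20 (208.221.176.0 - 208.221.191.255) does not contain 208.221.54.113
  208.221.16.0/20 (208.221.16.0 - 208.221.31.255) does not contain 208.221.54.113
  208.221.128.0/18 (208.221.128.0 - 208.221.191.255) does not contain 208.221.54.113
Longest matching prefix is /16 -> interface port15.

port15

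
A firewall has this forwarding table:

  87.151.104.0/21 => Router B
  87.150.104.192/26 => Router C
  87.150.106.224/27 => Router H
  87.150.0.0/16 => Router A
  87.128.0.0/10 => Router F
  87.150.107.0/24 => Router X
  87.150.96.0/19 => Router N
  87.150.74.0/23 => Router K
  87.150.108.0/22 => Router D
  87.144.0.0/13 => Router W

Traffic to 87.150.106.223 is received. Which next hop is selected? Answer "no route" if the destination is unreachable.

Routes whose prefix contains 87.150.106.223:
  87.128.0.0/10 (87.128.0.0 - 87.191.255.255) -> Router F
  87.144.0.0/13 (87.144.0.0 - 87.151.255.255) -> Router W
  87.150.0.0/16 (87.150.0.0 - 87.150.255.255) -> Router A
  87.150.96.0/19 (87.150.96.0 - 87.150.127.255) -> Router N
More-specific entries that do NOT match:
  87.150.106.224/27 (87.150.106.224 - 87.150.106.255) does not contain 87.150.106.223
  87.150.104.192/26 (87.150.104.192 - 87.150.104.255) does not contain 87.150.106.223
  87.150.107.0/24 (87.150.107.0 - 87.150.107.255) does not contain 87.150.106.223
  87.150.74.0/23 (87.150.74.0 - 87.150.75.255) does not contain 87.150.106.223
  87.150.108.0/22 (87.150.108.0 - 87.150.111.255) does not contain 87.150.106.223
  87.151.104.0/21 (87.151.104.0 - 87.151.111.255) does not contain 87.150.106.223
Longest matching prefix is /19 -> next hop Router N.

Router N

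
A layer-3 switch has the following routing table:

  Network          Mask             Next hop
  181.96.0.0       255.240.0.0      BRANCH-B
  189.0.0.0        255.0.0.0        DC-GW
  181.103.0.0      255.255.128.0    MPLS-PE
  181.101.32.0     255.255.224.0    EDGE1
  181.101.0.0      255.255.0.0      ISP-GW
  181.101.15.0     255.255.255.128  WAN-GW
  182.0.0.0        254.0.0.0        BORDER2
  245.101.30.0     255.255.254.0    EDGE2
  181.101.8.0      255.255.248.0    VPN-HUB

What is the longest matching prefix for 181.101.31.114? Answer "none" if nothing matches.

181.101.0.0/16

Entries matching 181.101.31.114:
  181.96.0.0/12 (181.96.0.0 - 181.111.255.255)
  181.101.0.0/16 (181.101.0.0 - 181.101.255.255)
Most specific is 181.101.0.0/16.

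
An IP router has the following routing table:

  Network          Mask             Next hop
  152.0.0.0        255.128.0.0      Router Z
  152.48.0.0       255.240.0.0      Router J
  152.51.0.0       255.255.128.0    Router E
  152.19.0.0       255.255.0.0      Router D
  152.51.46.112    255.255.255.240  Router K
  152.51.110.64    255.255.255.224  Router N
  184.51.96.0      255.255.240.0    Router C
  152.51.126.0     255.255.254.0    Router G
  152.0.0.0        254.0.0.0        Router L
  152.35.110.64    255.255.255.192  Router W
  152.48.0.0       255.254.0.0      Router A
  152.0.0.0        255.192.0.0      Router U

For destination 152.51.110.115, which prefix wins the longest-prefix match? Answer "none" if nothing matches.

Entries matching 152.51.110.115:
  152.0.0.0/7 (152.0.0.0 - 153.255.255.255)
  152.0.0.0/9 (152.0.0.0 - 152.127.255.255)
  152.0.0.0/10 (152.0.0.0 - 152.63.255.255)
  152.48.0.0/12 (152.48.0.0 - 152.63.255.255)
  152.51.0.0/17 (152.51.0.0 - 152.51.127.255)
Most specific is 152.51.0.0/17.

152.51.0.0/17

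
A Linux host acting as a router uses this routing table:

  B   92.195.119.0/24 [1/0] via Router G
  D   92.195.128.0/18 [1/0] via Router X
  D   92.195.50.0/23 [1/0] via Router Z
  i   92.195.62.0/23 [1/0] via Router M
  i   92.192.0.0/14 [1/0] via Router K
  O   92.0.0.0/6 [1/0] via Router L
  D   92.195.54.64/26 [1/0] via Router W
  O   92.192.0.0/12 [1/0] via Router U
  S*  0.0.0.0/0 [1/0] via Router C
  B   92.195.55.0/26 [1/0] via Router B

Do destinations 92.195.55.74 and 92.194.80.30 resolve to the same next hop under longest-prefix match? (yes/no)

92.195.55.74: longest match 92.192.0.0/14 -> Router K
92.194.80.30: longest match 92.192.0.0/14 -> Router K

yes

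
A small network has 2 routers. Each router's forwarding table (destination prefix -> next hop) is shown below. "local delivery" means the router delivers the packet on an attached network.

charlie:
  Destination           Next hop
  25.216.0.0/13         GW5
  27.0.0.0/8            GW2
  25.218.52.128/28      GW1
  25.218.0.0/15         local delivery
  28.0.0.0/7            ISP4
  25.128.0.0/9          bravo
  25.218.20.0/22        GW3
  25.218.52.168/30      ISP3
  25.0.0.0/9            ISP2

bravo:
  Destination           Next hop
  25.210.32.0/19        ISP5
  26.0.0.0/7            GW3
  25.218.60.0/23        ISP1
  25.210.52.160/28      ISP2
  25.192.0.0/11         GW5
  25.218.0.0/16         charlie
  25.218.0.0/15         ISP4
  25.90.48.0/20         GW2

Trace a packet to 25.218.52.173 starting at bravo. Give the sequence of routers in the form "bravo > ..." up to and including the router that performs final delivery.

bravo > charlie

At bravo: longest match for 25.218.52.173 is 25.218.0.0/16 -> charlie
At charlie: longest match for 25.218.52.173 is 25.218.0.0/15 -> local delivery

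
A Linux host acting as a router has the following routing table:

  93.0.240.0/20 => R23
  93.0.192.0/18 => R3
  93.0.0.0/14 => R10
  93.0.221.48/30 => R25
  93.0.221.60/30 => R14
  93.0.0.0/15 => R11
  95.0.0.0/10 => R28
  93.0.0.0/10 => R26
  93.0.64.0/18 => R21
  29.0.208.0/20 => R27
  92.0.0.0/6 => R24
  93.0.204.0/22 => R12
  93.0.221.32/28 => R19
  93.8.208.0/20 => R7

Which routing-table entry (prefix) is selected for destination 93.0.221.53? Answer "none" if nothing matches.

93.0.192.0/18

Entries matching 93.0.221.53:
  92.0.0.0/6 (92.0.0.0 - 95.255.255.255)
  93.0.0.0/10 (93.0.0.0 - 93.63.255.255)
  93.0.0.0/14 (93.0.0.0 - 93.3.255.255)
  93.0.0.0/15 (93.0.0.0 - 93.1.255.255)
  93.0.192.0/18 (93.0.192.0 - 93.0.255.255)
Most specific is 93.0.192.0/18.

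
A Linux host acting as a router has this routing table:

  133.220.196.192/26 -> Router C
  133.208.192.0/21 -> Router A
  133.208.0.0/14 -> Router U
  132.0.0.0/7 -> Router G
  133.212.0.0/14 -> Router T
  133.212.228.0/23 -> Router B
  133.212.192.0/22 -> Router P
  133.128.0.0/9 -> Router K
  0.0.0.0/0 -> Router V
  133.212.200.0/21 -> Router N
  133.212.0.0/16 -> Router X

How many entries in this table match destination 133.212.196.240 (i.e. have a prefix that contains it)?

5

Prefixes containing 133.212.196.240:
  0.0.0.0/0 (default, matches everything)
  132.0.0.0/7 (132.0.0.0 - 133.255.255.255)
  133.128.0.0/9 (133.128.0.0 - 133.255.255.255)
  133.212.0.0/14 (133.212.0.0 - 133.215.255.255)
  133.212.0.0/16 (133.212.0.0 - 133.212.255.255)
Total matching entries: 5.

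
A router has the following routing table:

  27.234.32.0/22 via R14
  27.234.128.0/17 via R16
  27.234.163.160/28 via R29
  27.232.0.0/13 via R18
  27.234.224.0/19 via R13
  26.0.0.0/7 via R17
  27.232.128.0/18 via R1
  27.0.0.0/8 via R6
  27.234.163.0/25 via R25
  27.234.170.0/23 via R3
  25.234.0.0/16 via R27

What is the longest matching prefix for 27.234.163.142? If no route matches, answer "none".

27.234.128.0/17

Entries matching 27.234.163.142:
  26.0.0.0/7 (26.0.0.0 - 27.255.255.255)
  27.0.0.0/8 (27.0.0.0 - 27.255.255.255)
  27.232.0.0/13 (27.232.0.0 - 27.239.255.255)
  27.234.128.0/17 (27.234.128.0 - 27.234.255.255)
Most specific is 27.234.128.0/17.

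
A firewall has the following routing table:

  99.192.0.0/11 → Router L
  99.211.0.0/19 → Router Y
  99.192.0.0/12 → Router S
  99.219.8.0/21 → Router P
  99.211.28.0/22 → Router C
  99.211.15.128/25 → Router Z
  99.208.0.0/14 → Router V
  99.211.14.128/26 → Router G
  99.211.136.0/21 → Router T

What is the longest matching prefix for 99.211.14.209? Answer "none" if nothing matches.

99.211.0.0/19

Entries matching 99.211.14.209:
  99.192.0.0/11 (99.192.0.0 - 99.223.255.255)
  99.208.0.0/14 (99.208.0.0 - 99.211.255.255)
  99.211.0.0/19 (99.211.0.0 - 99.211.31.255)
Most specific is 99.211.0.0/19.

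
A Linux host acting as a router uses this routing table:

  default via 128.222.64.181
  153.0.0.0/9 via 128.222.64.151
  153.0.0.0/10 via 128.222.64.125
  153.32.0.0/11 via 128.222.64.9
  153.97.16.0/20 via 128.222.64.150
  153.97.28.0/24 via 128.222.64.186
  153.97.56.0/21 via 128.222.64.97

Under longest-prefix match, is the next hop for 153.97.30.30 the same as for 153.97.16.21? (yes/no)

yes

153.97.30.30: longest match 153.97.16.0/20 -> 128.222.64.150
153.97.16.21: longest match 153.97.16.0/20 -> 128.222.64.150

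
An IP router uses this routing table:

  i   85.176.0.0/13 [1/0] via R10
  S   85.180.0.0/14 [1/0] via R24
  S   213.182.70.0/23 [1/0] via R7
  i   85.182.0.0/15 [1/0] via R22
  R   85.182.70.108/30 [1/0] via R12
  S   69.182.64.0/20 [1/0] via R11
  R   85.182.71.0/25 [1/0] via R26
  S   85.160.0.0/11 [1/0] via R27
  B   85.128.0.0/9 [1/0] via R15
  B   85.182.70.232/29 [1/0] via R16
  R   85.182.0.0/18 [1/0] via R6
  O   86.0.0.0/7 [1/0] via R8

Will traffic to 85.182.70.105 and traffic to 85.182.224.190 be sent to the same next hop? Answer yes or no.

yes

85.182.70.105: longest match 85.182.0.0/15 -> R22
85.182.224.190: longest match 85.182.0.0/15 -> R22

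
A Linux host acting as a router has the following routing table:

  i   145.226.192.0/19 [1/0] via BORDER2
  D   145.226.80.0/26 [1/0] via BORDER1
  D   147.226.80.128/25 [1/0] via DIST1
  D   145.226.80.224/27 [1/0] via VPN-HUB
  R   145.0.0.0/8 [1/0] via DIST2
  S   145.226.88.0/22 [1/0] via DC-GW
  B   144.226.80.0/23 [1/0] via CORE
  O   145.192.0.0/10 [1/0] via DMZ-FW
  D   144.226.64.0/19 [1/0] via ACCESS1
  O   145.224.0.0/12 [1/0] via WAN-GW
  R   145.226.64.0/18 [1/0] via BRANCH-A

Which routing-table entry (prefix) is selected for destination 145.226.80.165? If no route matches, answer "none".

Entries matching 145.226.80.165:
  145.0.0.0/8 (145.0.0.0 - 145.255.255.255)
  145.192.0.0/10 (145.192.0.0 - 145.255.255.255)
  145.224.0.0/12 (145.224.0.0 - 145.239.255.255)
  145.226.64.0/18 (145.226.64.0 - 145.226.127.255)
Most specific is 145.226.64.0/18.

145.226.64.0/18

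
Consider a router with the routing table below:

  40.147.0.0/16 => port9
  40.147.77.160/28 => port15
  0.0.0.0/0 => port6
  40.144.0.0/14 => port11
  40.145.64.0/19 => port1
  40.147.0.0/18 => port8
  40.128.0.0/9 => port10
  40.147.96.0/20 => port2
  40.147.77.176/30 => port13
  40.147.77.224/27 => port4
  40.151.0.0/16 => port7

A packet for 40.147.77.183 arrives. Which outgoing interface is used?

Routes whose prefix contains 40.147.77.183:
  0.0.0.0/0 (default, matches everything) -> port6
  40.128.0.0/9 (40.128.0.0 - 40.255.255.255) -> port10
  40.144.0.0/14 (40.144.0.0 - 40.147.255.255) -> port11
  40.147.0.0/16 (40.147.0.0 - 40.147.255.255) -> port9
More-specific entries that do NOT match:
  40.147.77.176/30 (40.147.77.176 - 40.147.77.179) does not contain 40.147.77.183
  40.147.77.160/28 (40.147.77.160 - 40.147.77.175) does not contain 40.147.77.183
  40.147.77.224/27 (40.147.77.224 - 40.147.77.255) does not contain 40.147.77.183
  40.147.96.0/20 (40.147.96.0 - 40.147.111.255) does not contain 40.147.77.183
  40.145.64.0/19 (40.145.64.0 - 40.145.95.255) does not contain 40.147.77.183
  40.147.0.0/18 (40.147.0.0 - 40.147.63.255) does not contain 40.147.77.183
Longest matching prefix is /16 -> interface port9.

port9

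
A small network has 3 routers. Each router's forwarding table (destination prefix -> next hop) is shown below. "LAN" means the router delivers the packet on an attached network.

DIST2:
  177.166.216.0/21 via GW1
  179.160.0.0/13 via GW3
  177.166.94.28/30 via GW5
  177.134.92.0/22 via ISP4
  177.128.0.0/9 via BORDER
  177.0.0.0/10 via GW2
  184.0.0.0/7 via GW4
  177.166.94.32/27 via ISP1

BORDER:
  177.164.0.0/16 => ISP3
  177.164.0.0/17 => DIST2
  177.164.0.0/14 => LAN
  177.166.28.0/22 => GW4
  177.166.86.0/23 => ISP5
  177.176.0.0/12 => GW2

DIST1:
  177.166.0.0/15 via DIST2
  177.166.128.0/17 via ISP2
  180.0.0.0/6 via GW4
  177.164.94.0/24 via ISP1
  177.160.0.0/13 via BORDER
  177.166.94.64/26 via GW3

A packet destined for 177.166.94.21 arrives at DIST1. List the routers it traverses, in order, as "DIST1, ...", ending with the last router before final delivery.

DIST1, DIST2, BORDER

At DIST1: longest match for 177.166.94.21 is 177.166.0.0/15 -> DIST2
At DIST2: longest match for 177.166.94.21 is 177.128.0.0/9 -> BORDER
At BORDER: longest match for 177.166.94.21 is 177.164.0.0/14 -> LAN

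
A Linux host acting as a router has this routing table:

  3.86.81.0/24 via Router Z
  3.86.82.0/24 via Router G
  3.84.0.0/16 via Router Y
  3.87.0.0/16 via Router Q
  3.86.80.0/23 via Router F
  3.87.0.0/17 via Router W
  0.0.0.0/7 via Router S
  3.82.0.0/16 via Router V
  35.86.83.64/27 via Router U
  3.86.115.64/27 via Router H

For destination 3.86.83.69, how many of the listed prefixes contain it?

No listed prefix contains 3.86.83.69.
Total matching entries: 0.

0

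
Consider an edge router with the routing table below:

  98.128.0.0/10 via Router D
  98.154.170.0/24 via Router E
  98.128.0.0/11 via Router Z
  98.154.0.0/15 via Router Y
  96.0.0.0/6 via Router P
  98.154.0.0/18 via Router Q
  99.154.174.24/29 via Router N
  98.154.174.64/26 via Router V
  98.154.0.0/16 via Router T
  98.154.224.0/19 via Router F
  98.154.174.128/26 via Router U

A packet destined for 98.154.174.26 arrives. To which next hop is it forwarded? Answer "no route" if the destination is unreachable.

Router T

Routes whose prefix contains 98.154.174.26:
  96.0.0.0/6 (96.0.0.0 - 99.255.255.255) -> Router P
  98.128.0.0/10 (98.128.0.0 - 98.191.255.255) -> Router D
  98.128.0.0/11 (98.128.0.0 - 98.159.255.255) -> Router Z
  98.154.0.0/15 (98.154.0.0 - 98.155.255.255) -> Router Y
  98.154.0.0/16 (98.154.0.0 - 98.154.255.255) -> Router T
More-specific entries that do NOT match:
  99.154.174.24/29 (99.154.174.24 - 99.154.174.31) does not contain 98.154.174.26
  98.154.174.64/26 (98.154.174.64 - 98.154.174.127) does not contain 98.154.174.26
  98.154.174.128/26 (98.154.174.128 - 98.154.174.191) does not contain 98.154.174.26
  98.154.170.0/24 (98.154.170.0 - 98.154.170.255) does not contain 98.154.174.26
  98.154.224.0/19 (98.154.224.0 - 98.154.255.255) does not contain 98.154.174.26
  98.154.0.0/18 (98.154.0.0 - 98.154.63.255) does not contain 98.154.174.26
Longest matching prefix is /16 -> next hop Router T.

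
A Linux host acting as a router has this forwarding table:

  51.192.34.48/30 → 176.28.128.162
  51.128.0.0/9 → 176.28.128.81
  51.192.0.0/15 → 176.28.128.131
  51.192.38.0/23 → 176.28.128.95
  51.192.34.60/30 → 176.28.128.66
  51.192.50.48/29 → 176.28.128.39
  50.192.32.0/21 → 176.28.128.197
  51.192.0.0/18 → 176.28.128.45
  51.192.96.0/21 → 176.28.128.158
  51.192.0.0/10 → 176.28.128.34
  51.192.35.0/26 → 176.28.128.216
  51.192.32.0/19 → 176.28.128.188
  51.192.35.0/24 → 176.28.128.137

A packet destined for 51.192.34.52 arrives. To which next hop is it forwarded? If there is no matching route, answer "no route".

Routes whose prefix contains 51.192.34.52:
  51.128.0.0/9 (51.128.0.0 - 51.255.255.255) -> 176.28.128.81
  51.192.0.0/10 (51.192.0.0 - 51.255.255.255) -> 176.28.128.34
  51.192.0.0/15 (51.192.0.0 - 51.193.255.255) -> 176.28.128.131
  51.192.0.0/18 (51.192.0.0 - 51.192.63.255) -> 176.28.128.45
  51.192.32.0/19 (51.192.32.0 - 51.192.63.255) -> 176.28.128.188
More-specific entries that do NOT match:
  51.192.34.48/30 (51.192.34.48 - 51.192.34.51) does not contain 51.192.34.52
  51.192.34.60/30 (51.192.34.60 - 51.192.34.63) does not contain 51.192.34.52
  51.192.50.48/29 (51.192.50.48 - 51.192.50.55) does not contain 51.192.34.52
  51.192.35.0/26 (51.192.35.0 - 51.192.35.63) does not contain 51.192.34.52
  51.192.35.0/24 (51.192.35.0 - 51.192.35.255) does not contain 51.192.34.52
  51.192.38.0/23 (51.192.38.0 - 51.192.39.255) does not contain 51.192.34.52
  50.192.32.0/21 (50.192.32.0 - 50.192.39.255) does not contain 51.192.34.52
  51.192.96.0/21 (51.192.96.0 - 51.192.103.255) does not contain 51.192.34.52
Longest matching prefix is /19 -> next hop 176.28.128.188.

176.28.128.188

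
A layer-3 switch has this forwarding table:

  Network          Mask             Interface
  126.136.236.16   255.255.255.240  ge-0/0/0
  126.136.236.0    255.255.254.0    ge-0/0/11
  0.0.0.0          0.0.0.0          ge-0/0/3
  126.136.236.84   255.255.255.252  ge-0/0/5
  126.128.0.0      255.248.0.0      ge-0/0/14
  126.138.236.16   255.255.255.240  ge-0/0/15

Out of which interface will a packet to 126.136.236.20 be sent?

Routes whose prefix contains 126.136.236.20:
  0.0.0.0/0 (default, matches everything) -> ge-0/0/3
  126.136.236.0/23 (126.136.236.0 - 126.136.237.255) -> ge-0/0/11
  126.136.236.16/28 (126.136.236.16 - 126.136.236.31) -> ge-0/0/0
More-specific entries that do NOT match:
  126.136.236.84/30 (126.136.236.84 - 126.136.236.87) does not contain 126.136.236.20
Longest matching prefix is /28 -> interface ge-0/0/0.

ge-0/0/0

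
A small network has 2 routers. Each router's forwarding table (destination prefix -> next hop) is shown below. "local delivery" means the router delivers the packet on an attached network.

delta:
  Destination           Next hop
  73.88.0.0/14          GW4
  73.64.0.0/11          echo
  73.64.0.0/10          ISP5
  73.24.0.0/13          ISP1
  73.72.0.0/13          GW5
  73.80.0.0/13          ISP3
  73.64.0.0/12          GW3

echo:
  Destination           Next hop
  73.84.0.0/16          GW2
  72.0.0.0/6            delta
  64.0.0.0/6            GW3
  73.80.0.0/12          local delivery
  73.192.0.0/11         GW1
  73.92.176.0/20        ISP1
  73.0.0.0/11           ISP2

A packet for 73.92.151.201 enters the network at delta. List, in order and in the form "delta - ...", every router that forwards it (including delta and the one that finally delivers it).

At delta: longest match for 73.92.151.201 is 73.64.0.0/11 -> echo
At echo: longest match for 73.92.151.201 is 73.80.0.0/12 -> local delivery

delta - echo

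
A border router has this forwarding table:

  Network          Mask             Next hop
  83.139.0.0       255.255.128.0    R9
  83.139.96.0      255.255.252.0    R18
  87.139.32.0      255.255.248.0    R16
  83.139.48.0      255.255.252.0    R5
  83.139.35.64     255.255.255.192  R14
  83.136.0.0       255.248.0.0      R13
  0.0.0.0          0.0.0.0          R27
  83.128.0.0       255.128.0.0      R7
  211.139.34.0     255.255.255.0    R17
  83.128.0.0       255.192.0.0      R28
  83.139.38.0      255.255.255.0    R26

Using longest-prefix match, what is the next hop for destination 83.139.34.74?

R9

Routes whose prefix contains 83.139.34.74:
  0.0.0.0/0 (default, matches everything) -> R27
  83.128.0.0/9 (83.128.0.0 - 83.255.255.255) -> R7
  83.128.0.0/10 (83.128.0.0 - 83.191.255.255) -> R28
  83.136.0.0/13 (83.136.0.0 - 83.143.255.255) -> R13
  83.139.0.0/17 (83.139.0.0 - 83.139.127.255) -> R9
More-specific entries that do NOT match:
  83.139.35.64/26 (83.139.35.64 - 83.139.35.127) does not contain 83.139.34.74
  211.139.34.0/24 (211.139.34.0 - 211.139.34.255) does not contain 83.139.34.74
  83.139.38.0/24 (83.139.38.0 - 83.139.38.255) does not contain 83.139.34.74
  83.139.96.0/22 (83.139.96.0 - 83.139.99.255) does not contain 83.139.34.74
  83.139.48.0/22 (83.139.48.0 - 83.139.51.255) does not contain 83.139.34.74
  87.139.32.0/21 (87.139.32.0 - 87.139.39.255) does not contain 83.139.34.74
Longest matching prefix is /17 -> next hop R9.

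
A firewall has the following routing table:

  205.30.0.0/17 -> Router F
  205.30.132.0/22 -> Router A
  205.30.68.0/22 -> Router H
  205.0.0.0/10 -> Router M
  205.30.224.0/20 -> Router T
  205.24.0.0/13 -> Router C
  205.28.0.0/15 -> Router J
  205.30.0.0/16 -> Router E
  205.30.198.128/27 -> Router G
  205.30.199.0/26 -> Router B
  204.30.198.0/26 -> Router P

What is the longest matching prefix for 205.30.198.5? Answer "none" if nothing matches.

Entries matching 205.30.198.5:
  205.0.0.0/10 (205.0.0.0 - 205.63.255.255)
  205.24.0.0/13 (205.24.0.0 - 205.31.255.255)
  205.30.0.0/16 (205.30.0.0 - 205.30.255.255)
Most specific is 205.30.0.0/16.

205.30.0.0/16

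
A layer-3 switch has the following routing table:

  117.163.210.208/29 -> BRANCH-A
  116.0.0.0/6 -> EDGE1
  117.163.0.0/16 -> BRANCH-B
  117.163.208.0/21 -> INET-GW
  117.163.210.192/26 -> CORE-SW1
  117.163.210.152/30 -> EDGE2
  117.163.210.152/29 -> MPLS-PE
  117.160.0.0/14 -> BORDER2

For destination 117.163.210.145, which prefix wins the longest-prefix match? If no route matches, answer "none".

117.163.208.0/21

Entries matching 117.163.210.145:
  116.0.0.0/6 (116.0.0.0 - 119.255.255.255)
  117.160.0.0/14 (117.160.0.0 - 117.163.255.255)
  117.163.0.0/16 (117.163.0.0 - 117.163.255.255)
  117.163.208.0/21 (117.163.208.0 - 117.163.215.255)
Most specific is 117.163.208.0/21.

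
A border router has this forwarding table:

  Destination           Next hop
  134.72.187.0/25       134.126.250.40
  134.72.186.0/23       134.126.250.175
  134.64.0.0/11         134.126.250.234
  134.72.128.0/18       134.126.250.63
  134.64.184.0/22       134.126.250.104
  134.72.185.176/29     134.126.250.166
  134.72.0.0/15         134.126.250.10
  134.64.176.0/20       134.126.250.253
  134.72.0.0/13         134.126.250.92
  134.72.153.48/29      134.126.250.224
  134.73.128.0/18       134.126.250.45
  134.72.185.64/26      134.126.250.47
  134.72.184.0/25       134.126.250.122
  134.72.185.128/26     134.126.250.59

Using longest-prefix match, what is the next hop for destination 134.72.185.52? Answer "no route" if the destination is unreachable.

Routes whose prefix contains 134.72.185.52:
  134.64.0.0/11 (134.64.0.0 - 134.95.255.255) -> 134.126.250.234
  134.72.0.0/13 (134.72.0.0 - 134.79.255.255) -> 134.126.250.92
  134.72.0.0/15 (134.72.0.0 - 134.73.255.255) -> 134.126.250.10
  134.72.128.0/18 (134.72.128.0 - 134.72.191.255) -> 134.126.250.63
More-specific entries that do NOT match:
  134.72.185.176/29 (134.72.185.176 - 134.72.185.183) does not contain 134.72.185.52
  134.72.153.48/29 (134.72.153.48 - 134.72.153.55) does not contain 134.72.185.52
  134.72.185.64/26 (134.72.185.64 - 134.72.185.127) does not contain 134.72.185.52
  134.72.185.128/26 (134.72.185.128 - 134.72.185.191) does not contain 134.72.185.52
  134.72.187.0/25 (134.72.187.0 - 134.72.187.127) does not contain 134.72.185.52
  134.72.184.0/25 (134.72.184.0 - 134.72.184.127) does not contain 134.72.185.52
  134.72.186.0/23 (134.72.186.0 - 134.72.187.255) does not contain 134.72.185.52
  134.64.184.0/22 (134.64.184.0 - 134.64.187.255) does not contain 134.72.185.52
  134.64.176.0/20 (134.64.176.0 - 134.64.191.255) does not contain 134.72.185.52
Longest matching prefix is /18 -> next hop 134.126.250.63.

134.126.250.63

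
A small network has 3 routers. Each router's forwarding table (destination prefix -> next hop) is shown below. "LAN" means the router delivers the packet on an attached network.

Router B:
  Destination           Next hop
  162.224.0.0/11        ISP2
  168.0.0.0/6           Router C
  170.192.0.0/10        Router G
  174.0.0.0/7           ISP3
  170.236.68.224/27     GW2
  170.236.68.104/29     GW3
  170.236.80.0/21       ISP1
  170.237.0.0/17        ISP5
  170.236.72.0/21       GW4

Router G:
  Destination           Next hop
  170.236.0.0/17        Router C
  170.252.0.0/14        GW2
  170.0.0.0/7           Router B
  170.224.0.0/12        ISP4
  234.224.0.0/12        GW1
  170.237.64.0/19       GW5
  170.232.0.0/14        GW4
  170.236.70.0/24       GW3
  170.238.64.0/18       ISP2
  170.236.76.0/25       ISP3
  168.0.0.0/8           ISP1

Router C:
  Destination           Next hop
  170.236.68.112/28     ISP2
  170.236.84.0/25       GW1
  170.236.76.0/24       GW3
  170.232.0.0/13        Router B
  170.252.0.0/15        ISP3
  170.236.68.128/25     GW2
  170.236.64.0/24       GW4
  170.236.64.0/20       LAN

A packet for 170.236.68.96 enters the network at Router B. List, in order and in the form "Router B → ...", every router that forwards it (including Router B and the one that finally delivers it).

At Router B: longest match for 170.236.68.96 is 170.192.0.0/10 -> Router G
At Router G: longest match for 170.236.68.96 is 170.236.0.0/17 -> Router C
At Router C: longest match for 170.236.68.96 is 170.236.64.0/20 -> LAN

Router B → Router G → Router C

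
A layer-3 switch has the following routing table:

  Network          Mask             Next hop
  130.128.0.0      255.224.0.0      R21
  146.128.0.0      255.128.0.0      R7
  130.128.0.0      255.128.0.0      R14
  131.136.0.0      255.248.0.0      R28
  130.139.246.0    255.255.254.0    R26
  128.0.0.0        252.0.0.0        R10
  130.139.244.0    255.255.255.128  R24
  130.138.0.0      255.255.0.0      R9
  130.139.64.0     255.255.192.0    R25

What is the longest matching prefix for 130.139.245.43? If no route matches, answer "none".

Entries matching 130.139.245.43:
  128.0.0.0/6 (128.0.0.0 - 131.255.255.255)
  130.128.0.0/9 (130.128.0.0 - 130.255.255.255)
  130.128.0.0/11 (130.128.0.0 - 130.159.255.255)
Most specific is 130.128.0.0/11.

130.128.0.0/11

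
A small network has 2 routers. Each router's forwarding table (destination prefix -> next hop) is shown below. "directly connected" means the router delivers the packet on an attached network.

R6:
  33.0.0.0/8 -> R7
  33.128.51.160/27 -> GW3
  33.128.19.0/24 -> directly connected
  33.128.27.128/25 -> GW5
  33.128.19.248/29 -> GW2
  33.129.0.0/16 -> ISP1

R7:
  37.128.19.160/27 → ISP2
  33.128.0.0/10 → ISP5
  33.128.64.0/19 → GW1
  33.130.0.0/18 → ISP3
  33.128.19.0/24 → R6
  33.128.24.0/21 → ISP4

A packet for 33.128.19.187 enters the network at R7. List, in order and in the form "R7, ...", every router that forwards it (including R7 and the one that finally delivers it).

At R7: longest match for 33.128.19.187 is 33.128.19.0/24 -> R6
At R6: longest match for 33.128.19.187 is 33.128.19.0/24 -> directly connected

R7, R6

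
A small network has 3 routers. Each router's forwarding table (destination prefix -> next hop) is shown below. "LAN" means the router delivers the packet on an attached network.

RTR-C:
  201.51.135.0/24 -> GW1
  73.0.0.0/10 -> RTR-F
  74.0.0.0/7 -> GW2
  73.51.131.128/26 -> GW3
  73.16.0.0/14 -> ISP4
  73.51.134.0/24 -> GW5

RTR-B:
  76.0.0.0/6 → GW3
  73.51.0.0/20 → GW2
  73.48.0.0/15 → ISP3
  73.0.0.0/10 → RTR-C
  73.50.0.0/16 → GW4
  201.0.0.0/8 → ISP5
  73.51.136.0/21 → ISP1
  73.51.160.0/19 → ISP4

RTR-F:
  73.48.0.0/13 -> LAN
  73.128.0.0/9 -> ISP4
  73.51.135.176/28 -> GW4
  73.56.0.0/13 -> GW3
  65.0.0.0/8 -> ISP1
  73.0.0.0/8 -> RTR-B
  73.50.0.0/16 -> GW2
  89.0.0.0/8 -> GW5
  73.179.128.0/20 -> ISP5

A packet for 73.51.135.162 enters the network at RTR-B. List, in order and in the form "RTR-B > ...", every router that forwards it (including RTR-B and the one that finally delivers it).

RTR-B > RTR-C > RTR-F

At RTR-B: longest match for 73.51.135.162 is 73.0.0.0/10 -> RTR-C
At RTR-C: longest match for 73.51.135.162 is 73.0.0.0/10 -> RTR-F
At RTR-F: longest match for 73.51.135.162 is 73.48.0.0/13 -> LAN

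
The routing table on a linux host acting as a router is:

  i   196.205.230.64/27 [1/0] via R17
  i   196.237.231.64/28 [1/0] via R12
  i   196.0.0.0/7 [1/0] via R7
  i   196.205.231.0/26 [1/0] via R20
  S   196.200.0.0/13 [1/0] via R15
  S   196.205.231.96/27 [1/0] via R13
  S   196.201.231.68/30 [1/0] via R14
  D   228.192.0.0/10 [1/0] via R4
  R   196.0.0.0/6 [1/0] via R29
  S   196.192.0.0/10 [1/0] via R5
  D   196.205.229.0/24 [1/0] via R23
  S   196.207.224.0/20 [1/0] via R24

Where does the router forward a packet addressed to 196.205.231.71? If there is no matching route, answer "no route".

R15

Routes whose prefix contains 196.205.231.71:
  196.0.0.0/6 (196.0.0.0 - 199.255.255.255) -> R29
  196.0.0.0/7 (196.0.0.0 - 197.255.255.255) -> R7
  196.192.0.0/10 (196.192.0.0 - 196.255.255.255) -> R5
  196.200.0.0/13 (196.200.0.0 - 196.207.255.255) -> R15
More-specific entries that do NOT match:
  196.201.231.68/30 (196.201.231.68 - 196.201.231.71) does not contain 196.205.231.71
  196.237.231.64/28 (196.237.231.64 - 196.237.231.79) does not contain 196.205.231.71
  196.205.230.64/27 (196.205.230.64 - 196.205.230.95) does not contain 196.205.231.71
  196.205.231.96/27 (196.205.231.96 - 196.205.231.127) does not contain 196.205.231.71
  196.205.231.0/26 (196.205.231.0 - 196.205.231.63) does not contain 196.205.231.71
  196.205.229.0/24 (196.205.229.0 - 196.205.229.255) does not contain 196.205.231.71
  196.207.224.0/20 (196.207.224.0 - 196.207.239.255) does not contain 196.205.231.71
Longest matching prefix is /13 -> next hop R15.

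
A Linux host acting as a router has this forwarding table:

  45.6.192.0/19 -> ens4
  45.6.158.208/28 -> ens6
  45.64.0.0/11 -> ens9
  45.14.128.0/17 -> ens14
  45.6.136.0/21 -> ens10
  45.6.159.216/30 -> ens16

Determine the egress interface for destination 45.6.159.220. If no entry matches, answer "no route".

No entry's prefix contains 45.6.159.220; there is no default route.

no route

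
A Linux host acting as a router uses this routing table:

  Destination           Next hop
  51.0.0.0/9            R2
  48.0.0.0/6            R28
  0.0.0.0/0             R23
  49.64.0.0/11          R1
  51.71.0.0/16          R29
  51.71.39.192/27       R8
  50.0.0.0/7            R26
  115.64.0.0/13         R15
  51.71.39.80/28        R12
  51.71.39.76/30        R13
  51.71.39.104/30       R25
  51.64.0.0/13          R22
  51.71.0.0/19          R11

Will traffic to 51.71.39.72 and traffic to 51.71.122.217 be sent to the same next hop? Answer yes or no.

yes

51.71.39.72: longest match 51.71.0.0/16 -> R29
51.71.122.217: longest match 51.71.0.0/16 -> R29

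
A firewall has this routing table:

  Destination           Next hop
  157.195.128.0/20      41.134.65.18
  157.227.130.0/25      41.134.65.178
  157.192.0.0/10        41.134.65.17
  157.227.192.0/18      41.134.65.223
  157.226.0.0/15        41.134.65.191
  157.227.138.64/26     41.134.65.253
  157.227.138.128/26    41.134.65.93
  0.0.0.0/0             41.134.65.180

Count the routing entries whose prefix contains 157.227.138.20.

3

Prefixes containing 157.227.138.20:
  0.0.0.0/0 (default, matches everything)
  157.192.0.0/10 (157.192.0.0 - 157.255.255.255)
  157.226.0.0/15 (157.226.0.0 - 157.227.255.255)
Total matching entries: 3.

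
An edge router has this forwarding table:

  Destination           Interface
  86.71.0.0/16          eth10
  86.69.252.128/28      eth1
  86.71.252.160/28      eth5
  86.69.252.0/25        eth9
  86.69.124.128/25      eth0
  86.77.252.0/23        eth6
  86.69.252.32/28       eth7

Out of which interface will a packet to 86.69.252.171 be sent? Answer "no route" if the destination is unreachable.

No entry's prefix contains 86.69.252.171; there is no default route.

no route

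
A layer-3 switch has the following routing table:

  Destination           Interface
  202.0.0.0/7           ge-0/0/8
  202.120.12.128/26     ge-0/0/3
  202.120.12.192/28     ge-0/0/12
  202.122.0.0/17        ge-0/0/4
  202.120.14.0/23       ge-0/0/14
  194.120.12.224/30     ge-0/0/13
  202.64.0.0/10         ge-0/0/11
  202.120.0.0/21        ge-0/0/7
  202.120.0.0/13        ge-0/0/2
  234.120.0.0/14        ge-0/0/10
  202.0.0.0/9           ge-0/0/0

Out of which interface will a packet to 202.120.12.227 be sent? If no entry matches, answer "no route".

ge-0/0/2

Routes whose prefix contains 202.120.12.227:
  202.0.0.0/7 (202.0.0.0 - 203.255.255.255) -> ge-0/0/8
  202.0.0.0/9 (202.0.0.0 - 202.127.255.255) -> ge-0/0/0
  202.64.0.0/10 (202.64.0.0 - 202.127.255.255) -> ge-0/0/11
  202.120.0.0/13 (202.120.0.0 - 202.127.255.255) -> ge-0/0/2
More-specific entries that do NOT match:
  194.120.12.224/30 (194.120.12.224 - 194.120.12.227) does not contain 202.120.12.227
  202.120.12.192/28 (202.120.12.192 - 202.120.12.207) does not contain 202.120.12.227
  202.120.12.128/26 (202.120.12.128 - 202.120.12.191) does not contain 202.120.12.227
  202.120.14.0/23 (202.120.14.0 - 202.120.15.255) does not contain 202.120.12.227
  202.120.0.0/21 (202.120.0.0 - 202.120.7.255) does not contain 202.120.12.227
  202.122.0.0/17 (202.122.0.0 - 202.122.127.255) does not contain 202.120.12.227
  234.120.0.0/14 (234.120.0.0 - 234.123.255.255) does not contain 202.120.12.227
Longest matching prefix is /13 -> interface ge-0/0/2.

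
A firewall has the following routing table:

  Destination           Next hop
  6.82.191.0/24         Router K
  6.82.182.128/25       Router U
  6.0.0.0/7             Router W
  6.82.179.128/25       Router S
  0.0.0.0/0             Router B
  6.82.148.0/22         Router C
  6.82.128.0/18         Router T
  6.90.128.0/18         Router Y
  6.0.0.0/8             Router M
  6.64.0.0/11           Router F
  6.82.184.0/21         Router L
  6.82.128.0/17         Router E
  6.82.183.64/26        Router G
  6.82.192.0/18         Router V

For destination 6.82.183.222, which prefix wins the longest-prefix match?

6.82.128.0/18

Entries matching 6.82.183.222:
  0.0.0.0/0 (default, matches everything)
  6.0.0.0/7 (6.0.0.0 - 7.255.255.255)
  6.0.0.0/8 (6.0.0.0 - 6.255.255.255)
  6.64.0.0/11 (6.64.0.0 - 6.95.255.255)
  6.82.128.0/17 (6.82.128.0 - 6.82.255.255)
  6.82.128.0/18 (6.82.128.0 - 6.82.191.255)
Most specific is 6.82.128.0/18.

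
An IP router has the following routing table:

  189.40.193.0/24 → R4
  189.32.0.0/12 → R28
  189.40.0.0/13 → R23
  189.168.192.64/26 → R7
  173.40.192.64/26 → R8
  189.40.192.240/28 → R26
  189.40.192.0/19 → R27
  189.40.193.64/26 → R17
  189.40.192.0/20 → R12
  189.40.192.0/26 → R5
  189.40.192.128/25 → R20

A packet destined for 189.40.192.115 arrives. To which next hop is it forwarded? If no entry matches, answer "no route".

Routes whose prefix contains 189.40.192.115:
  189.32.0.0/12 (189.32.0.0 - 189.47.255.255) -> R28
  189.40.0.0/13 (189.40.0.0 - 189.47.255.255) -> R23
  189.40.192.0/19 (189.40.192.0 - 189.40.223.255) -> R27
  189.40.192.0/20 (189.40.192.0 - 189.40.207.255) -> R12
More-specific entries that do NOT match:
  189.40.192.240/28 (189.40.192.240 - 189.40.192.255) does not contain 189.40.192.115
  189.168.192.64/26 (189.168.192.64 - 189.168.192.127) does not contain 189.40.192.115
  173.40.192.64/26 (173.40.192.64 - 173.40.192.127) does not contain 189.40.192.115
  189.40.193.64/26 (189.40.193.64 - 189.40.193.127) does not contain 189.40.192.115
  189.40.192.0/26 (189.40.192.0 - 189.40.192.63) does not contain 189.40.192.115
  189.40.192.128/25 (189.40.192.128 - 189.40.192.255) does not contain 189.40.192.115
  189.40.193.0/24 (189.40.193.0 - 189.40.193.255) does not contain 189.40.192.115
Longest matching prefix is /20 -> next hop R12.

R12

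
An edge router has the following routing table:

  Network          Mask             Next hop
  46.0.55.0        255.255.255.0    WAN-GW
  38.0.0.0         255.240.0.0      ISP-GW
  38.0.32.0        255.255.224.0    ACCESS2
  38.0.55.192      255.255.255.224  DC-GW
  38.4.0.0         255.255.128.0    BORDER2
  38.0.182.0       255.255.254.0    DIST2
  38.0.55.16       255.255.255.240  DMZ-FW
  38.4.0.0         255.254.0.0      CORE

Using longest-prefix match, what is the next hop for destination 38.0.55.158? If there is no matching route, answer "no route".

Routes whose prefix contains 38.0.55.158:
  38.0.0.0/12 (38.0.0.0 - 38.15.255.255) -> ISP-GW
  38.0.32.0/19 (38.0.32.0 - 38.0.63.255) -> ACCESS2
More-specific entries that do NOT match:
  38.0.55.16/28 (38.0.55.16 - 38.0.55.31) does not contain 38.0.55.158
  38.0.55.192/27 (38.0.55.192 - 38.0.55.223) does not contain 38.0.55.158
  46.0.55.0/24 (46.0.55.0 - 46.0.55.255) does not contain 38.0.55.158
  38.0.182.0/23 (38.0.182.0 - 38.0.183.255) does not contain 38.0.55.158
Longest matching prefix is /19 -> next hop ACCESS2.

ACCESS2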